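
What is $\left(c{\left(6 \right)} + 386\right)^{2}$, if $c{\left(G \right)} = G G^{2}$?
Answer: $362404$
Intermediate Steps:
$c{\left(G \right)} = G^{3}$
$\left(c{\left(6 \right)} + 386\right)^{2} = \left(6^{3} + 386\right)^{2} = \left(216 + 386\right)^{2} = 602^{2} = 362404$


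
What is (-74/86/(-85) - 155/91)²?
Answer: 317146932964/110626086025 ≈ 2.8668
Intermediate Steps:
(-74/86/(-85) - 155/91)² = (-74*1/86*(-1/85) - 155*1/91)² = (-37/43*(-1/85) - 155/91)² = (37/3655 - 155/91)² = (-563158/332605)² = 317146932964/110626086025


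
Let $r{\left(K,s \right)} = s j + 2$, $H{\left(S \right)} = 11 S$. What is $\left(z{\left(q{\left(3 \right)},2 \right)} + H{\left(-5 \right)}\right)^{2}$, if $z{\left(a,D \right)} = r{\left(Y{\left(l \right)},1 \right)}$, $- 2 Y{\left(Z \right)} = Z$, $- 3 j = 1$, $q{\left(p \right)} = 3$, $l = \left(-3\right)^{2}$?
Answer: $\frac{25600}{9} \approx 2844.4$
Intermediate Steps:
$l = 9$
$j = - \frac{1}{3}$ ($j = \left(- \frac{1}{3}\right) 1 = - \frac{1}{3} \approx -0.33333$)
$Y{\left(Z \right)} = - \frac{Z}{2}$
$r{\left(K,s \right)} = 2 - \frac{s}{3}$ ($r{\left(K,s \right)} = s \left(- \frac{1}{3}\right) + 2 = - \frac{s}{3} + 2 = 2 - \frac{s}{3}$)
$z{\left(a,D \right)} = \frac{5}{3}$ ($z{\left(a,D \right)} = 2 - \frac{1}{3} = \frac{5}{3}$)
$\left(z{\left(q{\left(3 \right)},2 \right)} + H{\left(-5 \right)}\right)^{2} = \left(\frac{5}{3} + 11 \left(-5\right)\right)^{2} = \left(\frac{5}{3} - 55\right)^{2} = \left(- \frac{160}{3}\right)^{2} = \frac{25600}{9}$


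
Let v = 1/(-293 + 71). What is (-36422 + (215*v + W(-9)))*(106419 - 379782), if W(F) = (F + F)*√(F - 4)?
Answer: 736795202779/74 + 4920534*I*√13 ≈ 9.9567e+9 + 1.7741e+7*I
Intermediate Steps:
W(F) = 2*F*√(-4 + F) (W(F) = (2*F)*√(-4 + F) = 2*F*√(-4 + F))
v = -1/222 (v = 1/(-222) = -1/222 ≈ -0.0045045)
(-36422 + (215*v + W(-9)))*(106419 - 379782) = (-36422 + (215*(-1/222) + 2*(-9)*√(-4 - 9)))*(106419 - 379782) = (-36422 + (-215/222 + 2*(-9)*√(-13)))*(-273363) = (-36422 + (-215/222 + 2*(-9)*(I*√13)))*(-273363) = (-36422 + (-215/222 - 18*I*√13))*(-273363) = (-8085899/222 - 18*I*√13)*(-273363) = 736795202779/74 + 4920534*I*√13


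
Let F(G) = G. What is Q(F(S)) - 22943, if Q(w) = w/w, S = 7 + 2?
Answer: -22942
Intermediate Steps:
S = 9
Q(w) = 1
Q(F(S)) - 22943 = 1 - 22943 = -22942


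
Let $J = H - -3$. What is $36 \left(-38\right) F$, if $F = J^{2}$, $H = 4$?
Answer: $-67032$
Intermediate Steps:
$J = 7$ ($J = 4 - -3 = 4 + 3 = 7$)
$F = 49$ ($F = 7^{2} = 49$)
$36 \left(-38\right) F = 36 \left(-38\right) 49 = \left(-1368\right) 49 = -67032$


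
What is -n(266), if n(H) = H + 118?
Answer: -384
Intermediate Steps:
n(H) = 118 + H
-n(266) = -(118 + 266) = -1*384 = -384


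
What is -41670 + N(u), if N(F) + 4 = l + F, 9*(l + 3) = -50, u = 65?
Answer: -374558/9 ≈ -41618.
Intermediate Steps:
l = -77/9 (l = -3 + (1/9)*(-50) = -3 - 50/9 = -77/9 ≈ -8.5556)
N(F) = -113/9 + F (N(F) = -4 + (-77/9 + F) = -113/9 + F)
-41670 + N(u) = -41670 + (-113/9 + 65) = -41670 + 472/9 = -374558/9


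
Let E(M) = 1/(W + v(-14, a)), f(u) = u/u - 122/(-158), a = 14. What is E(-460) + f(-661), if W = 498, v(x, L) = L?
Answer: 71759/40448 ≈ 1.7741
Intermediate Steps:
f(u) = 140/79 (f(u) = 1 - 122*(-1/158) = 1 + 61/79 = 140/79)
E(M) = 1/512 (E(M) = 1/(498 + 14) = 1/512)
E(-460) + f(-661) = 1/512 + 140/79 = 71759/40448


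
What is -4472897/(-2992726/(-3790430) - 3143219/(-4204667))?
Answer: -758369976204996155/260612423898 ≈ -2.9100e+6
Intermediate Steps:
-4472897/(-2992726/(-3790430) - 3143219/(-4204667)) = -4472897/(-2992726*(-1/3790430) - 3143219*(-1/4204667)) = -4472897/(1496363/1895215 + 66877/89461) = -4472897/260612423898/169547829115 = -4472897*169547829115/260612423898 = -758369976204996155/260612423898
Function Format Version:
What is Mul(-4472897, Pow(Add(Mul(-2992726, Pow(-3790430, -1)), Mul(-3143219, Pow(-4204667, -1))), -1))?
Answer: Rational(-758369976204996155, 260612423898) ≈ -2.9100e+6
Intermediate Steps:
Mul(-4472897, Pow(Add(Mul(-2992726, Pow(-3790430, -1)), Mul(-3143219, Pow(-4204667, -1))), -1)) = Mul(-4472897, Pow(Add(Mul(-2992726, Rational(-1, 3790430)), Mul(-3143219, Rational(-1, 4204667))), -1)) = Mul(-4472897, Pow(Add(Rational(1496363, 1895215), Rational(66877, 89461)), -1)) = Mul(-4472897, Pow(Rational(260612423898, 169547829115), -1)) = Mul(-4472897, Rational(169547829115, 260612423898)) = Rational(-758369976204996155, 260612423898)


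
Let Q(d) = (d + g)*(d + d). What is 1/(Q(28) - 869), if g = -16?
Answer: -1/197 ≈ -0.0050761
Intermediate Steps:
Q(d) = 2*d*(-16 + d) (Q(d) = (d - 16)*(d + d) = (-16 + d)*(2*d) = 2*d*(-16 + d))
1/(Q(28) - 869) = 1/(2*28*(-16 + 28) - 869) = 1/(2*28*12 - 869) = 1/(672 - 869) = 1/(-197) = -1/197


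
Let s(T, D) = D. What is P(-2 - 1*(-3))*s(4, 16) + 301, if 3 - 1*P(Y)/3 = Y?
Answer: 397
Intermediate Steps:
P(Y) = 9 - 3*Y
P(-2 - 1*(-3))*s(4, 16) + 301 = (9 - 3*(-2 - 1*(-3)))*16 + 301 = (9 - 3*(-2 + 3))*16 + 301 = (9 - 3*1)*16 + 301 = (9 - 3)*16 + 301 = 6*16 + 301 = 96 + 301 = 397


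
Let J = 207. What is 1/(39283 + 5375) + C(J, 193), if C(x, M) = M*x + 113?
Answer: 1789178113/44658 ≈ 40064.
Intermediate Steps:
C(x, M) = 113 + M*x
1/(39283 + 5375) + C(J, 193) = 1/(39283 + 5375) + (113 + 193*207) = 1/44658 + (113 + 39951) = 1/44658 + 40064 = 1789178113/44658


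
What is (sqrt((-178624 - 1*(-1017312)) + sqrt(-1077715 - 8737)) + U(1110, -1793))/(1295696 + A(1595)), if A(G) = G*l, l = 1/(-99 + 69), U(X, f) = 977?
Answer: 5862/7773857 + 6*sqrt(838688 + 2*I*sqrt(271613))/7773857 ≈ 0.0014609 + 4.3923e-7*I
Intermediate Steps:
l = -1/30 (l = 1/(-30) = -1/30 ≈ -0.033333)
A(G) = -G/30 (A(G) = G*(-1/30) = -G/30)
(sqrt((-178624 - 1*(-1017312)) + sqrt(-1077715 - 8737)) + U(1110, -1793))/(1295696 + A(1595)) = (sqrt((-178624 - 1*(-1017312)) + sqrt(-1077715 - 8737)) + 977)/(1295696 - 1/30*1595) = (sqrt((-178624 + 1017312) + sqrt(-1086452)) + 977)/(1295696 - 319/6) = (sqrt(838688 + 2*I*sqrt(271613)) + 977)/(7773857/6) = (977 + sqrt(838688 + 2*I*sqrt(271613)))*(6/7773857) = 5862/7773857 + 6*sqrt(838688 + 2*I*sqrt(271613))/7773857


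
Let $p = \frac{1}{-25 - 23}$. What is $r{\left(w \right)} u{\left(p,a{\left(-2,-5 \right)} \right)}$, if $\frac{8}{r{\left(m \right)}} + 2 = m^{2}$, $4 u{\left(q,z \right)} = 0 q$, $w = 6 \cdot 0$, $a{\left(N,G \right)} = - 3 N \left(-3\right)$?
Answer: $0$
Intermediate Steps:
$p = - \frac{1}{48}$ ($p = \frac{1}{-48} = - \frac{1}{48} \approx -0.020833$)
$a{\left(N,G \right)} = 9 N$
$w = 0$
$u{\left(q,z \right)} = 0$ ($u{\left(q,z \right)} = \frac{0 q}{4} = \frac{1}{4} \cdot 0 = 0$)
$r{\left(m \right)} = \frac{8}{-2 + m^{2}}$
$r{\left(w \right)} u{\left(p,a{\left(-2,-5 \right)} \right)} = \frac{8}{-2 + 0^{2}} \cdot 0 = \frac{8}{-2 + 0} \cdot 0 = \frac{8}{-2} \cdot 0 = 8 \left(- \frac{1}{2}\right) 0 = \left(-4\right) 0 = 0$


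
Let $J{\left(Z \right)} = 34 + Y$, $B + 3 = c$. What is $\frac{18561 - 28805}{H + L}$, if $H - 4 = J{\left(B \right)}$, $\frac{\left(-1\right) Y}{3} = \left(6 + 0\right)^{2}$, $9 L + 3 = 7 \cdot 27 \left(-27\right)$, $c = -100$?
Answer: $\frac{7683}{478} \approx 16.073$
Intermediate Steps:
$L = - \frac{1702}{3}$ ($L = - \frac{1}{3} + \frac{7 \cdot 27 \left(-27\right)}{9} = - \frac{1}{3} + \frac{189 \left(-27\right)}{9} = - \frac{1}{3} + \frac{1}{9} \left(-5103\right) = - \frac{1}{3} - 567 = - \frac{1702}{3} \approx -567.33$)
$Y = -108$ ($Y = - 3 \left(6 + 0\right)^{2} = - 3 \cdot 6^{2} = \left(-3\right) 36 = -108$)
$B = -103$ ($B = -3 - 100 = -103$)
$J{\left(Z \right)} = -74$ ($J{\left(Z \right)} = 34 - 108 = -74$)
$H = -70$ ($H = 4 - 74 = -70$)
$\frac{18561 - 28805}{H + L} = \frac{18561 - 28805}{-70 - \frac{1702}{3}} = - \frac{10244}{- \frac{1912}{3}} = \left(-10244\right) \left(- \frac{3}{1912}\right) = \frac{7683}{478}$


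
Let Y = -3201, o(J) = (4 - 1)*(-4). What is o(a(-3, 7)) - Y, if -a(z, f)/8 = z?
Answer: 3189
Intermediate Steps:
a(z, f) = -8*z
o(J) = -12 (o(J) = 3*(-4) = -12)
o(a(-3, 7)) - Y = -12 - 1*(-3201) = -12 + 3201 = 3189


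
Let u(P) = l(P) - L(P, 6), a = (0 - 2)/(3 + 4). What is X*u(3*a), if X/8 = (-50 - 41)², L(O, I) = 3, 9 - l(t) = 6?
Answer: 0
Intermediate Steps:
a = -2/7 ≈ -0.28571
l(t) = 3 (l(t) = 9 - 1*6 = 9 - 6 = 3)
u(P) = 0 (u(P) = 3 - 1*3 = 3 - 3 = 0)
X = 66248 (X = 8*(-50 - 41)² = 8*(-91)² = 8*8281 = 66248)
X*u(3*a) = 66248*0 = 0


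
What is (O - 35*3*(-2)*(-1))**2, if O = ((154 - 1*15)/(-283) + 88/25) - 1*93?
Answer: 4504140311616/50055625 ≈ 89983.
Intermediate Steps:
O = -636546/7075 (O = ((154 - 15)*(-1/283) + 88*(1/25)) - 93 = (139*(-1/283) + 88/25) - 93 = (-139/283 + 88/25) - 93 = 21429/7075 - 93 = -636546/7075 ≈ -89.971)
(O - 35*3*(-2)*(-1))**2 = (-636546/7075 - 35*3*(-2)*(-1))**2 = (-636546/7075 - (-210)*(-1))**2 = (-636546/7075 - 35*6)**2 = (-636546/7075 - 210)**2 = (-2122296/7075)**2 = 4504140311616/50055625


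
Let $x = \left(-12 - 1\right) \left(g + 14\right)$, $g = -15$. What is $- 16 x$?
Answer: $-208$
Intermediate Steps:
$x = 13$ ($x = \left(-12 - 1\right) \left(-15 + 14\right) = \left(-13\right) \left(-1\right) = 13$)
$- 16 x = \left(-16\right) 13 = -208$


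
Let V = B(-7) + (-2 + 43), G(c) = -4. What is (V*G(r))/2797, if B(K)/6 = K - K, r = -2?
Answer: -164/2797 ≈ -0.058634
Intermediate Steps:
B(K) = 0 (B(K) = 6*(K - K) = 6*0 = 0)
V = 41 (V = 0 + (-2 + 43) = 0 + 41 = 41)
(V*G(r))/2797 = (41*(-4))/2797 = -164*1/2797 = -164/2797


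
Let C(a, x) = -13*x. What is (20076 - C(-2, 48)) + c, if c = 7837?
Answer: 28537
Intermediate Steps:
(20076 - C(-2, 48)) + c = (20076 - (-13)*48) + 7837 = (20076 - 1*(-624)) + 7837 = (20076 + 624) + 7837 = 20700 + 7837 = 28537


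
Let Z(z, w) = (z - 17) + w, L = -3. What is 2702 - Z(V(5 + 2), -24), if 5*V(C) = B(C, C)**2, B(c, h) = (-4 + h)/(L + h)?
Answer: 219431/80 ≈ 2742.9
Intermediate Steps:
B(c, h) = (-4 + h)/(-3 + h)
V(C) = (-4 + C)**2/(5*(-3 + C)**2) (V(C) = ((-4 + C)/(-3 + C))**2/5 = ((-4 + C)**2/(-3 + C)**2)/5 = (-4 + C)**2/(5*(-3 + C)**2))
Z(z, w) = -17 + w + z (Z(z, w) = (-17 + z) + w = -17 + w + z)
2702 - Z(V(5 + 2), -24) = 2702 - (-17 - 24 + (-4 + (5 + 2))**2/(5*(-3 + (5 + 2))**2)) = 2702 - (-17 - 24 + (-4 + 7)**2/(5*(-3 + 7)**2)) = 2702 - (-17 - 24 + (1/5)*3**2/4**2) = 2702 - (-17 - 24 + (1/5)*9*(1/16)) = 2702 - (-17 - 24 + 9/80) = 2702 - 1*(-3271/80) = 2702 + 3271/80 = 219431/80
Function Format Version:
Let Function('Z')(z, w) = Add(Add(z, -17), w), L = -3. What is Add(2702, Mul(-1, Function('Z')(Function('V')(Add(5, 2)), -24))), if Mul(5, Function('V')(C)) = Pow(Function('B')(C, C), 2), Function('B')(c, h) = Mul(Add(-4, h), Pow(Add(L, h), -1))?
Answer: Rational(219431, 80) ≈ 2742.9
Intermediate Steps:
Function('B')(c, h) = Mul(Pow(Add(-3, h), -1), Add(-4, h)) (Function('B')(c, h) = Mul(Add(-4, h), Pow(Add(-3, h), -1)) = Mul(Pow(Add(-3, h), -1), Add(-4, h)))
Function('V')(C) = Mul(Rational(1, 5), Pow(Add(-4, C), 2), Pow(Add(-3, C), -2)) (Function('V')(C) = Mul(Rational(1, 5), Pow(Mul(Pow(Add(-3, C), -1), Add(-4, C)), 2)) = Mul(Rational(1, 5), Mul(Pow(Add(-4, C), 2), Pow(Add(-3, C), -2))) = Mul(Rational(1, 5), Pow(Add(-4, C), 2), Pow(Add(-3, C), -2)))
Function('Z')(z, w) = Add(-17, w, z) (Function('Z')(z, w) = Add(Add(-17, z), w) = Add(-17, w, z))
Add(2702, Mul(-1, Function('Z')(Function('V')(Add(5, 2)), -24))) = Add(2702, Mul(-1, Add(-17, -24, Mul(Rational(1, 5), Pow(Add(-4, Add(5, 2)), 2), Pow(Add(-3, Add(5, 2)), -2))))) = Add(2702, Mul(-1, Add(-17, -24, Mul(Rational(1, 5), Pow(Add(-4, 7), 2), Pow(Add(-3, 7), -2))))) = Add(2702, Mul(-1, Add(-17, -24, Mul(Rational(1, 5), Pow(3, 2), Pow(4, -2))))) = Add(2702, Mul(-1, Add(-17, -24, Mul(Rational(1, 5), 9, Rational(1, 16))))) = Add(2702, Mul(-1, Add(-17, -24, Rational(9, 80)))) = Add(2702, Mul(-1, Rational(-3271, 80))) = Add(2702, Rational(3271, 80)) = Rational(219431, 80)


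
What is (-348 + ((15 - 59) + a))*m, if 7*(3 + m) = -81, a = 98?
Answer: 4284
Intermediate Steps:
m = -102/7 (m = -3 + (⅐)*(-81) = -3 - 81/7 = -102/7 ≈ -14.571)
(-348 + ((15 - 59) + a))*m = (-348 + ((15 - 59) + 98))*(-102/7) = (-348 + (-44 + 98))*(-102/7) = (-348 + 54)*(-102/7) = -294*(-102/7) = 4284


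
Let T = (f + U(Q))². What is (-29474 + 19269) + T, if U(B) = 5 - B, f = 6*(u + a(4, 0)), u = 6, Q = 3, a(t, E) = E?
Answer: -8761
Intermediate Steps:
f = 36 (f = 6*(6 + 0) = 6*6 = 36)
T = 1444 (T = (36 + (5 - 1*3))² = (36 + (5 - 3))² = (36 + 2)² = 38² = 1444)
(-29474 + 19269) + T = (-29474 + 19269) + 1444 = -10205 + 1444 = -8761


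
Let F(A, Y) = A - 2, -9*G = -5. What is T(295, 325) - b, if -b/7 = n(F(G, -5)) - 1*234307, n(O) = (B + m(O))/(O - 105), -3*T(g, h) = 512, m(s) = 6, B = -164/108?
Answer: -1571426523/958 ≈ -1.6403e+6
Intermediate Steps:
G = 5/9 (G = -⅑*(-5) = 5/9 ≈ 0.55556)
B = -41/27 (B = -164*1/108 = -41/27 ≈ -1.5185)
T(g, h) = -512/3 (T(g, h) = -⅓*512 = -512/3)
F(A, Y) = -2 + A
n(O) = 121/(27*(-105 + O)) (n(O) = (-41/27 + 6)/(O - 105) = 121/(27*(-105 + O)))
b = 4713789073/2874 (b = -7*(121/(27*(-105 + (-2 + 5/9))) - 1*234307) = -7*(121/(27*(-105 - 13/9)) - 234307) = -7*(121/(27*(-958/9)) - 234307) = -7*((121/27)*(-9/958) - 234307) = -7*(-121/2874 - 234307) = -7*(-673398439/2874) = 4713789073/2874 ≈ 1.6402e+6)
T(295, 325) - b = -512/3 - 1*4713789073/2874 = -512/3 - 4713789073/2874 = -1571426523/958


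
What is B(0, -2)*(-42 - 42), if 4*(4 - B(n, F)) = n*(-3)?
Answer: -336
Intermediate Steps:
B(n, F) = 4 + 3*n/4 (B(n, F) = 4 - n*(-3)/4 = 4 - (-3)*n/4 = 4 + 3*n/4)
B(0, -2)*(-42 - 42) = (4 + (¾)*0)*(-42 - 42) = (4 + 0)*(-84) = 4*(-84) = -336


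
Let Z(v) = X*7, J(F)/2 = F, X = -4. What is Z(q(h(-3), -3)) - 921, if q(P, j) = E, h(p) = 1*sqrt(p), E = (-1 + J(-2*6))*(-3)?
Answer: -949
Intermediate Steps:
J(F) = 2*F
E = 75 (E = (-1 + 2*(-2*6))*(-3) = (-1 + 2*(-12))*(-3) = (-1 - 24)*(-3) = -25*(-3) = 75)
h(p) = sqrt(p)
q(P, j) = 75
Z(v) = -28 (Z(v) = -4*7 = -28)
Z(q(h(-3), -3)) - 921 = -28 - 921 = -949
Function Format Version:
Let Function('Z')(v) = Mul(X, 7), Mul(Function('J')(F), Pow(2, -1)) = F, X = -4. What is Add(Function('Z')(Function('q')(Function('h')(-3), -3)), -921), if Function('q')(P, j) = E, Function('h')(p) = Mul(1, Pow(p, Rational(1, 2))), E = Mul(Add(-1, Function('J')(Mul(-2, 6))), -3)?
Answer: -949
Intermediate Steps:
Function('J')(F) = Mul(2, F)
E = 75 (E = Mul(Add(-1, Mul(2, Mul(-2, 6))), -3) = Mul(Add(-1, Mul(2, -12)), -3) = Mul(Add(-1, -24), -3) = Mul(-25, -3) = 75)
Function('h')(p) = Pow(p, Rational(1, 2))
Function('q')(P, j) = 75
Function('Z')(v) = -28 (Function('Z')(v) = Mul(-4, 7) = -28)
Add(Function('Z')(Function('q')(Function('h')(-3), -3)), -921) = Add(-28, -921) = -949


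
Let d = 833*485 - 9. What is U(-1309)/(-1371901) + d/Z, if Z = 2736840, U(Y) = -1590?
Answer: 139648522999/938668383210 ≈ 0.14877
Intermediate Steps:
d = 403996 (d = 404005 - 9 = 403996)
U(-1309)/(-1371901) + d/Z = -1590/(-1371901) + 403996/2736840 = -1590*(-1/1371901) + 403996*(1/2736840) = 1590/1371901 + 100999/684210 = 139648522999/938668383210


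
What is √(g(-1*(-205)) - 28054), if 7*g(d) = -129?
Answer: I*√1375549/7 ≈ 167.55*I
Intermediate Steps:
g(d) = -129/7 (g(d) = (⅐)*(-129) = -129/7)
√(g(-1*(-205)) - 28054) = √(-129/7 - 28054) = √(-196507/7) = I*√1375549/7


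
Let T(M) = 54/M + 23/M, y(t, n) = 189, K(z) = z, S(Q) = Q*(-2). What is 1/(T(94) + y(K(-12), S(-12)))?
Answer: 94/17843 ≈ 0.0052682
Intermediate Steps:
S(Q) = -2*Q
T(M) = 77/M
1/(T(94) + y(K(-12), S(-12))) = 1/(77/94 + 189) = 1/(17843/94) = 94/17843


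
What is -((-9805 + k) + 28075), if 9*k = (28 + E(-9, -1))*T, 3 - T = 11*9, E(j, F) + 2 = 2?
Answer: -53914/3 ≈ -17971.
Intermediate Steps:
E(j, F) = 0 (E(j, F) = -2 + 2 = 0)
T = -96 (T = 3 - 11*9 = 3 - 1*99 = 3 - 99 = -96)
k = -896/3 (k = ((28 + 0)*(-96))/9 = (28*(-96))/9 = (⅑)*(-2688) = -896/3 ≈ -298.67)
-((-9805 + k) + 28075) = -((-9805 - 896/3) + 28075) = -(-30311/3 + 28075) = -1*53914/3 = -53914/3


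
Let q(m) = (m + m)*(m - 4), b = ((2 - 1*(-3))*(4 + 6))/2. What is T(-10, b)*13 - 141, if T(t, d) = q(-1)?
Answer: -11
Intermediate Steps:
b = 25 (b = ((2 + 3)*10)*(½) = (5*10)*(½) = 50*(½) = 25)
q(m) = 2*m*(-4 + m) (q(m) = (2*m)*(-4 + m) = 2*m*(-4 + m))
T(t, d) = 10 (T(t, d) = 2*(-1)*(-4 - 1) = 2*(-1)*(-5) = 10)
T(-10, b)*13 - 141 = 10*13 - 141 = 130 - 141 = -11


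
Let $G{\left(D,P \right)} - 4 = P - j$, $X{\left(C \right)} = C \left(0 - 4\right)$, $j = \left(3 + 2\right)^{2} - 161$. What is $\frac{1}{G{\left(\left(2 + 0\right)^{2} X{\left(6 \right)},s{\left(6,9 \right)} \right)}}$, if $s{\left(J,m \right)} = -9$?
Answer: $\frac{1}{131} \approx 0.0076336$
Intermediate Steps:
$j = -136$ ($j = 5^{2} - 161 = 25 - 161 = -136$)
$X{\left(C \right)} = - 4 C$ ($X{\left(C \right)} = C \left(-4\right) = - 4 C$)
$G{\left(D,P \right)} = 140 + P$ ($G{\left(D,P \right)} = 4 + \left(P - -136\right) = 4 + \left(P + 136\right) = 4 + \left(136 + P\right) = 140 + P$)
$\frac{1}{G{\left(\left(2 + 0\right)^{2} X{\left(6 \right)},s{\left(6,9 \right)} \right)}} = \frac{1}{140 - 9} = \frac{1}{131}$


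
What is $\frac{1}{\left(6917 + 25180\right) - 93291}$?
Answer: $- \frac{1}{61194} \approx -1.6341 \cdot 10^{-5}$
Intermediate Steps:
$\frac{1}{\left(6917 + 25180\right) - 93291} = \frac{1}{32097 - 93291} = \frac{1}{-61194} = - \frac{1}{61194}$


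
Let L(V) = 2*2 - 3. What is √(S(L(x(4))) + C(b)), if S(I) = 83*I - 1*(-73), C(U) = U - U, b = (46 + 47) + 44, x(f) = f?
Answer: 2*√39 ≈ 12.490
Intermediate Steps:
L(V) = 1 (L(V) = 4 - 3 = 1)
b = 137 (b = 93 + 44 = 137)
C(U) = 0
S(I) = 73 + 83*I (S(I) = 83*I + 73 = 73 + 83*I)
√(S(L(x(4))) + C(b)) = √((73 + 83*1) + 0) = √((73 + 83) + 0) = √(156 + 0) = √156 = 2*√39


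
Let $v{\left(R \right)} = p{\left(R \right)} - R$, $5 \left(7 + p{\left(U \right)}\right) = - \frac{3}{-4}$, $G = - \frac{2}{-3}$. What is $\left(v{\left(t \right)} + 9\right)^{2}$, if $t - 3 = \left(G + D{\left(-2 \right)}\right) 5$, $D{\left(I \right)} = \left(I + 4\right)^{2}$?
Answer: $\frac{2105401}{3600} \approx 584.83$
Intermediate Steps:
$D{\left(I \right)} = \left(4 + I\right)^{2}$
$G = \frac{2}{3}$ ($G = \left(-2\right) \left(- \frac{1}{3}\right) = \frac{2}{3} \approx 0.66667$)
$p{\left(U \right)} = - \frac{137}{20}$ ($p{\left(U \right)} = -7 + \frac{\left(-3\right) \frac{1}{-4}}{5} = -7 + \frac{\left(-3\right) \left(- \frac{1}{4}\right)}{5} = -7 + \frac{1}{5} \cdot \frac{3}{4} = -7 + \frac{3}{20} = - \frac{137}{20}$)
$t = \frac{79}{3}$ ($t = 3 + \left(\frac{2}{3} + \left(4 - 2\right)^{2}\right) 5 = 3 + \left(\frac{2}{3} + 2^{2}\right) 5 = 3 + \left(\frac{2}{3} + 4\right) 5 = 3 + \frac{14}{3} \cdot 5 = 3 + \frac{70}{3} = \frac{79}{3} \approx 26.333$)
$v{\left(R \right)} = - \frac{137}{20} - R$
$\left(v{\left(t \right)} + 9\right)^{2} = \left(\left(- \frac{137}{20} - \frac{79}{3}\right) + 9\right)^{2} = \left(- \frac{1991}{60} + 9\right)^{2} = \left(- \frac{1451}{60}\right)^{2} = \frac{2105401}{3600}$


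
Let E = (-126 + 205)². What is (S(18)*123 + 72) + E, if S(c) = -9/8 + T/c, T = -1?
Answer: 148027/24 ≈ 6167.8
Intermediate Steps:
S(c) = -9/8 - 1/c
E = 6241 (E = 79² = 6241)
(S(18)*123 + 72) + E = ((-9/8 - 1/18)*123 + 72) + 6241 = (-85/72*123 + 72) + 6241 = (-3485/24 + 72) + 6241 = -1757/24 + 6241 = 148027/24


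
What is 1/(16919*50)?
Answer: 1/845950 ≈ 1.1821e-6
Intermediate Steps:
1/(16919*50) = 1/845950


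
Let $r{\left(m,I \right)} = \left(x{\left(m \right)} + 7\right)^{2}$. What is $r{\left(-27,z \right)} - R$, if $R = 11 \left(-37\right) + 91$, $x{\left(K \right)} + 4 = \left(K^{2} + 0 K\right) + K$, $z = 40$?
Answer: $497341$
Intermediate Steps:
$x{\left(K \right)} = -4 + K + K^{2}$ ($x{\left(K \right)} = -4 + \left(\left(K^{2} + 0 K\right) + K\right) = -4 + \left(\left(K^{2} + 0\right) + K\right) = -4 + \left(K^{2} + K\right) = -4 + \left(K + K^{2}\right) = -4 + K + K^{2}$)
$r{\left(m,I \right)} = \left(3 + m + m^{2}\right)^{2}$ ($r{\left(m,I \right)} = \left(\left(-4 + m + m^{2}\right) + 7\right)^{2} = \left(3 + m + m^{2}\right)^{2}$)
$R = -316$ ($R = -407 + 91 = -316$)
$r{\left(-27,z \right)} - R = \left(3 - 27 + \left(-27\right)^{2}\right)^{2} - -316 = \left(3 - 27 + 729\right)^{2} + 316 = 705^{2} + 316 = 497025 + 316 = 497341$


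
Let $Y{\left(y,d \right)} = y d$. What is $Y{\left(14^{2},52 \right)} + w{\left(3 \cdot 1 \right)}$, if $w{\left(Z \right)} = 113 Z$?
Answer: $10531$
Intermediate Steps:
$Y{\left(y,d \right)} = d y$
$Y{\left(14^{2},52 \right)} + w{\left(3 \cdot 1 \right)} = 52 \cdot 14^{2} + 113 \cdot 3 \cdot 1 = 52 \cdot 196 + 113 \cdot 3 = 10192 + 339 = 10531$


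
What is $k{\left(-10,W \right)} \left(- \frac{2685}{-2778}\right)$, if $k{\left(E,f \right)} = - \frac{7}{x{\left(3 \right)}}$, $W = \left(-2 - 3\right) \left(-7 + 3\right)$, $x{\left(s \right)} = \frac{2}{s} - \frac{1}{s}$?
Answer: $- \frac{18795}{926} \approx -20.297$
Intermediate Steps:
$x{\left(s \right)} = \frac{1}{s}$
$W = 20$ ($W = \left(-5\right) \left(-4\right) = 20$)
$k{\left(E,f \right)} = -21$ ($k{\left(E,f \right)} = - \frac{7}{\frac{1}{3}} = - 7 \frac{1}{\frac{1}{3}} = \left(-7\right) 3 = -21$)
$k{\left(-10,W \right)} \left(- \frac{2685}{-2778}\right) = - 21 \left(- \frac{2685}{-2778}\right) = - 21 \left(\left(-2685\right) \left(- \frac{1}{2778}\right)\right) = \left(-21\right) \frac{895}{926} = - \frac{18795}{926}$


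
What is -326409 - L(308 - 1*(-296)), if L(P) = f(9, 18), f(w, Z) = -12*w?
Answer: -326301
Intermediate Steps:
L(P) = -108 (L(P) = -12*9 = -108)
-326409 - L(308 - 1*(-296)) = -326409 - 1*(-108) = -326409 + 108 = -326301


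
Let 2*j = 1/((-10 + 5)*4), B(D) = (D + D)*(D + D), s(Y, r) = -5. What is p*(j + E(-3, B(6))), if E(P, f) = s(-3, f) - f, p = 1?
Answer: -5961/40 ≈ -149.02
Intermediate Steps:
B(D) = 4*D² (B(D) = (2*D)*(2*D) = 4*D²)
E(P, f) = -5 - f
j = -1/40 (j = (1/((-10 + 5)*4))/2 = ((¼)/(-5))/2 = (-⅕*¼)/2 = (½)*(-1/20) = -1/40 ≈ -0.025000)
p*(j + E(-3, B(6))) = 1*(-1/40 + (-5 - 4*6²)) = 1*(-1/40 + (-5 - 4*36)) = 1*(-1/40 + (-5 - 1*144)) = 1*(-1/40 + (-5 - 144)) = 1*(-1/40 - 149) = 1*(-5961/40) = -5961/40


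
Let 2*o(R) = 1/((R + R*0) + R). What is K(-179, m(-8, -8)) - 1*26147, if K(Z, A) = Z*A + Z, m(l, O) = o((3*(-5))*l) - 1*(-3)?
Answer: -12894419/480 ≈ -26863.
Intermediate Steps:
o(R) = 1/(4*R) (o(R) = 1/(2*((R + R*0) + R)) = 1/(2*((R + 0) + R)) = 1/(2*(R + R)) = 1/(2*((2*R))) = (1/(2*R))/2 = 1/(4*R))
m(l, O) = 3 - 1/(60*l) (m(l, O) = 1/(4*(((3*(-5))*l))) - 1*(-3) = 1/(4*((-15*l))) + 3 = (-1/(15*l))/4 + 3 = -1/(60*l) + 3 = 3 - 1/(60*l))
K(Z, A) = Z + A*Z (K(Z, A) = A*Z + Z = Z + A*Z)
K(-179, m(-8, -8)) - 1*26147 = -179*(1 + (3 - 1/60/(-8))) - 1*26147 = -179*(1 + (3 - 1/60*(-1/8))) - 26147 = -179*(1 + (3 + 1/480)) - 26147 = -179*(1 + 1441/480) - 26147 = -179*1921/480 - 26147 = -343859/480 - 26147 = -12894419/480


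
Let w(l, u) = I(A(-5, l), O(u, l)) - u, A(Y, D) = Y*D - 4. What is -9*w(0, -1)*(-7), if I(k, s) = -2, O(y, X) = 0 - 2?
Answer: -63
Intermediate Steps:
O(y, X) = -2
A(Y, D) = -4 + D*Y (A(Y, D) = D*Y - 4 = -4 + D*Y)
w(l, u) = -2 - u
-9*w(0, -1)*(-7) = -9*(-2 - 1*(-1))*(-7) = -9*(-2 + 1)*(-7) = -9*(-1)*(-7) = 9*(-7) = -63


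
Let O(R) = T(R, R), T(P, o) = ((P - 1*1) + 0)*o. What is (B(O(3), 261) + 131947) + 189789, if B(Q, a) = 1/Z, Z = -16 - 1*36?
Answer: 16730271/52 ≈ 3.2174e+5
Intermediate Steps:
Z = -52 (Z = -16 - 36 = -52)
T(P, o) = o*(-1 + P) (T(P, o) = ((P - 1) + 0)*o = ((-1 + P) + 0)*o = (-1 + P)*o = o*(-1 + P))
O(R) = R*(-1 + R)
B(Q, a) = -1/52 (B(Q, a) = 1/(-52) = -1/52)
(B(O(3), 261) + 131947) + 189789 = (-1/52 + 131947) + 189789 = 6861243/52 + 189789 = 16730271/52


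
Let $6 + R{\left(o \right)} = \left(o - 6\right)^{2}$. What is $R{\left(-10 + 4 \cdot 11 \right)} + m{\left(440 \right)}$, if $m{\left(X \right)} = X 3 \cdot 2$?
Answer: $3418$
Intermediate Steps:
$R{\left(o \right)} = -6 + \left(-6 + o\right)^{2}$ ($R{\left(o \right)} = -6 + \left(o - 6\right)^{2} = -6 + \left(-6 + o\right)^{2}$)
$m{\left(X \right)} = 6 X$ ($m{\left(X \right)} = 3 X 2 = 6 X$)
$R{\left(-10 + 4 \cdot 11 \right)} + m{\left(440 \right)} = \left(-6 + \left(-6 + \left(-10 + 4 \cdot 11\right)\right)^{2}\right) + 6 \cdot 440 = \left(-6 + \left(-6 + \left(-10 + 44\right)\right)^{2}\right) + 2640 = \left(-6 + \left(-6 + 34\right)^{2}\right) + 2640 = \left(-6 + 28^{2}\right) + 2640 = \left(-6 + 784\right) + 2640 = 778 + 2640 = 3418$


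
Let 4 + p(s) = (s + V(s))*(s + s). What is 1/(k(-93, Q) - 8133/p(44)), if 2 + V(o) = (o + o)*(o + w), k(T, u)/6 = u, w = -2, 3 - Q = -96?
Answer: 328940/195382227 ≈ 0.0016836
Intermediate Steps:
Q = 99 (Q = 3 - 1*(-96) = 3 + 96 = 99)
k(T, u) = 6*u
V(o) = -2 + 2*o*(-2 + o) (V(o) = -2 + (o + o)*(o - 2) = -2 + (2*o)*(-2 + o) = -2 + 2*o*(-2 + o))
p(s) = -4 + 2*s*(-2 - 3*s + 2*s**2) (p(s) = -4 + (s + (-2 - 4*s + 2*s**2))*(s + s) = -4 + (-2 - 3*s + 2*s**2)*(2*s) = -4 + 2*s*(-2 - 3*s + 2*s**2))
1/(k(-93, Q) - 8133/p(44)) = 1/(6*99 - 8133/(-4 - 6*44**2 - 4*44 + 4*44**3)) = 1/(594 - 8133/(-4 - 6*1936 - 176 + 4*85184)) = 1/(594 - 8133/(-4 - 11616 - 176 + 340736)) = 1/(594 - 8133/328940) = 1/(195382227/328940) = 328940/195382227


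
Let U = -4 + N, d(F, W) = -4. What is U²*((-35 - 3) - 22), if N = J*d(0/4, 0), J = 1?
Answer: -3840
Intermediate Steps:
N = -4 (N = 1*(-4) = -4)
U = -8 (U = -4 - 4 = -8)
U²*((-35 - 3) - 22) = (-8)²*((-35 - 3) - 22) = 64*(-38 - 22) = 64*(-60) = -3840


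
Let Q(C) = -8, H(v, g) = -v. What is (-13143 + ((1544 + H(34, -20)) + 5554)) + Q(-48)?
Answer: -6087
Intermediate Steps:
(-13143 + ((1544 + H(34, -20)) + 5554)) + Q(-48) = (-13143 + ((1544 - 1*34) + 5554)) - 8 = (-13143 + ((1544 - 34) + 5554)) - 8 = (-13143 + (1510 + 5554)) - 8 = (-13143 + 7064) - 8 = -6079 - 8 = -6087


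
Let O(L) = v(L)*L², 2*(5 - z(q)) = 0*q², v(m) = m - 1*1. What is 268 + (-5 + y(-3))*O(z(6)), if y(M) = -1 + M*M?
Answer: 568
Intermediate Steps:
v(m) = -1 + m (v(m) = m - 1 = -1 + m)
z(q) = 5 (z(q) = 5 - 0*q² = 5 - ½*0 = 5 + 0 = 5)
O(L) = L²*(-1 + L) (O(L) = (-1 + L)*L² = L²*(-1 + L))
y(M) = -1 + M²
268 + (-5 + y(-3))*O(z(6)) = 268 + (-5 + (-1 + (-3)²))*(5²*(-1 + 5)) = 268 + (-5 + (-1 + 9))*(25*4) = 268 + (-5 + 8)*100 = 268 + 3*100 = 268 + 300 = 568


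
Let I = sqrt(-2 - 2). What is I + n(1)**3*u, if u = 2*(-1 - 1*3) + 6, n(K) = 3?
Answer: -54 + 2*I ≈ -54.0 + 2.0*I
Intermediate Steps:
I = 2*I (I = sqrt(-4) = 2*I ≈ 2.0*I)
u = -2 (u = 2*(-1 - 3) + 6 = 2*(-4) + 6 = -8 + 6 = -2)
I + n(1)**3*u = 2*I + 3**3*(-2) = 2*I + 27*(-2) = 2*I - 54 = -54 + 2*I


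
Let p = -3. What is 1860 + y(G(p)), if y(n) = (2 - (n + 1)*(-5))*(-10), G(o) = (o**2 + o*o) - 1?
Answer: 940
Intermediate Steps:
G(o) = -1 + 2*o**2 (G(o) = (o**2 + o**2) - 1 = 2*o**2 - 1 = -1 + 2*o**2)
y(n) = -70 - 50*n (y(n) = (2 - (1 + n)*(-5))*(-10) = (2 - (-5 - 5*n))*(-10) = (2 + (5 + 5*n))*(-10) = (7 + 5*n)*(-10) = -70 - 50*n)
1860 + y(G(p)) = 1860 + (-70 - 50*(-1 + 2*(-3)**2)) = 1860 + (-70 - 50*(-1 + 2*9)) = 1860 + (-70 - 50*(-1 + 18)) = 1860 + (-70 - 50*17) = 1860 + (-70 - 850) = 1860 - 920 = 940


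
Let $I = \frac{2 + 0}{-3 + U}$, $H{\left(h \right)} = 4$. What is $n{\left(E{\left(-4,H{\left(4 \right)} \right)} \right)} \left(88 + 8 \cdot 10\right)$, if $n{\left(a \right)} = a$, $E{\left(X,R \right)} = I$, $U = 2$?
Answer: $-336$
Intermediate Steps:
$I = -2$ ($I = \frac{2 + 0}{-3 + 2} = \frac{2}{-1} = 2 \left(-1\right) = -2$)
$E{\left(X,R \right)} = -2$
$n{\left(E{\left(-4,H{\left(4 \right)} \right)} \right)} \left(88 + 8 \cdot 10\right) = - 2 \left(88 + 8 \cdot 10\right) = - 2 \left(88 + 80\right) = \left(-2\right) 168 = -336$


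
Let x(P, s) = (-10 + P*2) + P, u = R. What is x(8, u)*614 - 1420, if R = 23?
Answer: 7176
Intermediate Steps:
u = 23
x(P, s) = -10 + 3*P (x(P, s) = (-10 + 2*P) + P = -10 + 3*P)
x(8, u)*614 - 1420 = (-10 + 3*8)*614 - 1420 = (-10 + 24)*614 - 1420 = 14*614 - 1420 = 8596 - 1420 = 7176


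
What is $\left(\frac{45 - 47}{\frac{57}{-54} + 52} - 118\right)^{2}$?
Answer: $\frac{11716330564}{840889} \approx 13933.0$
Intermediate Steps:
$\left(\frac{45 - 47}{\frac{57}{-54} + 52} - 118\right)^{2} = \left(- \frac{2}{57 \left(- \frac{1}{54}\right) + 52} - 118\right)^{2} = \left(- \frac{2}{- \frac{19}{18} + 52} - 118\right)^{2} = \left(- \frac{2}{\frac{917}{18}} - 118\right)^{2} = \left(\left(-2\right) \frac{18}{917} - 118\right)^{2} = \left(- \frac{36}{917} - 118\right)^{2} = \left(- \frac{108242}{917}\right)^{2} = \frac{11716330564}{840889}$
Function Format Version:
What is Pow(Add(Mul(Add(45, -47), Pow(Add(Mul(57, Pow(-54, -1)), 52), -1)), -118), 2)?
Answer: Rational(11716330564, 840889) ≈ 13933.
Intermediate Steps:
Pow(Add(Mul(Add(45, -47), Pow(Add(Mul(57, Pow(-54, -1)), 52), -1)), -118), 2) = Pow(Add(Mul(-2, Pow(Add(Mul(57, Rational(-1, 54)), 52), -1)), -118), 2) = Pow(Add(Mul(-2, Pow(Add(Rational(-19, 18), 52), -1)), -118), 2) = Pow(Add(Mul(-2, Pow(Rational(917, 18), -1)), -118), 2) = Pow(Add(Mul(-2, Rational(18, 917)), -118), 2) = Pow(Add(Rational(-36, 917), -118), 2) = Pow(Rational(-108242, 917), 2) = Rational(11716330564, 840889)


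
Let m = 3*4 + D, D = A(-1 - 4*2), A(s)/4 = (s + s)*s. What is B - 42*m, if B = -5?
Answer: -27725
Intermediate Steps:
A(s) = 8*s² (A(s) = 4*((s + s)*s) = 4*((2*s)*s) = 4*(2*s²) = 8*s²)
D = 648 (D = 8*(-1 - 4*2)² = 8*(-1 - 8)² = 8*(-9)² = 8*81 = 648)
m = 660 (m = 3*4 + 648 = 12 + 648 = 660)
B - 42*m = -5 - 42*660 = -5 - 27720 = -27725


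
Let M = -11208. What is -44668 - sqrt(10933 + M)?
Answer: -44668 - 5*I*sqrt(11) ≈ -44668.0 - 16.583*I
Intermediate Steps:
-44668 - sqrt(10933 + M) = -44668 - sqrt(10933 - 11208) = -44668 - sqrt(-275) = -44668 - 5*I*sqrt(11)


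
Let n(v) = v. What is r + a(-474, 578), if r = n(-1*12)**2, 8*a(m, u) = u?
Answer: 865/4 ≈ 216.25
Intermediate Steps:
a(m, u) = u/8
r = 144 (r = (-1*12)**2 = (-12)**2 = 144)
r + a(-474, 578) = 144 + (1/8)*578 = 144 + 289/4 = 865/4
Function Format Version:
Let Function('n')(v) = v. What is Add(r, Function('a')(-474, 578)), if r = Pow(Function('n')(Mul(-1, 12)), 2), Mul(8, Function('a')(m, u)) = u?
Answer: Rational(865, 4) ≈ 216.25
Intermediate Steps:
Function('a')(m, u) = Mul(Rational(1, 8), u)
r = 144 (r = Pow(Mul(-1, 12), 2) = Pow(-12, 2) = 144)
Add(r, Function('a')(-474, 578)) = Add(144, Mul(Rational(1, 8), 578)) = Add(144, Rational(289, 4)) = Rational(865, 4)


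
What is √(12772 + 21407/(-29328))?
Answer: √686560797897/7332 ≈ 113.01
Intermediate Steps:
√(12772 + 21407/(-29328)) = √(12772 + 21407*(-1/29328)) = √(12772 - 21407/29328) = √(374555809/29328) = √686560797897/7332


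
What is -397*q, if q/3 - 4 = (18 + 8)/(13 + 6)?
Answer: -121482/19 ≈ -6393.8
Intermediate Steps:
q = 306/19 (q = 12 + 3*((18 + 8)/(13 + 6)) = 12 + 3*(26/19) = 12 + 78/19 = 306/19 ≈ 16.105)
-397*q = -397*306/19 = -121482/19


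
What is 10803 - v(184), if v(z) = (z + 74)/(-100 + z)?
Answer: 151199/14 ≈ 10800.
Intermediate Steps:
v(z) = (74 + z)/(-100 + z)
10803 - v(184) = 10803 - (74 + 184)/(-100 + 184) = 10803 - 258/84 = 10803 - 1*43/14 = 10803 - 43/14 = 151199/14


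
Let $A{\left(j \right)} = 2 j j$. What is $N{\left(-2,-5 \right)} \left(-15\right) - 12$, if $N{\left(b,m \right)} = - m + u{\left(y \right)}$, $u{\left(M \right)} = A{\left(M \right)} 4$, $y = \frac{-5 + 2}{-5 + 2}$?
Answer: $-207$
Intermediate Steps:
$y = 1$ ($y = - \frac{3}{-3} = \left(-3\right) \left(- \frac{1}{3}\right) = 1$)
$A{\left(j \right)} = 2 j^{2}$
$u{\left(M \right)} = 8 M^{2}$ ($u{\left(M \right)} = 2 M^{2} \cdot 4 = 8 M^{2}$)
$N{\left(b,m \right)} = 8 - m$ ($N{\left(b,m \right)} = - m + 8 \cdot 1^{2} = - m + 8 \cdot 1 = - m + 8 = 8 - m$)
$N{\left(-2,-5 \right)} \left(-15\right) - 12 = \left(8 - -5\right) \left(-15\right) - 12 = \left(8 + 5\right) \left(-15\right) - 12 = 13 \left(-15\right) - 12 = -195 - 12 = -207$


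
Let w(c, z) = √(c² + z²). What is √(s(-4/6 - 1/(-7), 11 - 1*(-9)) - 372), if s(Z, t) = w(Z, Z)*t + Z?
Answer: √(-164283 + 4620*√2)/21 ≈ 18.913*I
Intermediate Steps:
s(Z, t) = Z + t*√2*√(Z²) (s(Z, t) = √(Z² + Z²)*t + Z = √(2*Z²)*t + Z = (√2*√(Z²))*t + Z = t*√2*√(Z²) + Z = Z + t*√2*√(Z²))
√(s(-4/6 - 1/(-7), 11 - 1*(-9)) - 372) = √(((-4/6 - 1/(-7)) + (11 - 1*(-9))*√2*√((-4/6 - 1/(-7))²)) - 372) = √(((-4*⅙ - 1*(-⅐)) + (11 + 9)*√2*√((-4*⅙ - 1*(-⅐))²)) - 372) = √(((-⅔ + ⅐) + 20*√2*√((-⅔ + ⅐)²)) - 372) = √((-11/21 + 20*√2*√((-11/21)²)) - 372) = √((-11/21 + 20*√2*√(121/441)) - 372) = √((-11/21 + 20*√2*(11/21)) - 372) = √((-11/21 + 220*√2/21) - 372) = √(-7823/21 + 220*√2/21)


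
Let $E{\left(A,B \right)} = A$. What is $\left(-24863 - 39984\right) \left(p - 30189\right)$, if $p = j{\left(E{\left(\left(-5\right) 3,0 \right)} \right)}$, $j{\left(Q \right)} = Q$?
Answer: $1958638788$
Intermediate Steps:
$p = -15$ ($p = \left(-5\right) 3 = -15$)
$\left(-24863 - 39984\right) \left(p - 30189\right) = \left(-24863 - 39984\right) \left(-15 - 30189\right) = \left(-64847\right) \left(-30204\right) = 1958638788$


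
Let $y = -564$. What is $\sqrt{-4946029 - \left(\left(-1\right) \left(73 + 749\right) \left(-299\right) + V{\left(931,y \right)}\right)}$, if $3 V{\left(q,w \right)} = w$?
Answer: $i \sqrt{5191619} \approx 2278.5 i$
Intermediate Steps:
$V{\left(q,w \right)} = \frac{w}{3}$
$\sqrt{-4946029 - \left(\left(-1\right) \left(73 + 749\right) \left(-299\right) + V{\left(931,y \right)}\right)} = \sqrt{-4946029 + \left(\left(73 + 749\right) \left(-299\right) - \frac{1}{3} \left(-564\right)\right)} = \sqrt{-4946029 + \left(822 \left(-299\right) - -188\right)} = \sqrt{-4946029 + \left(-245778 + 188\right)} = \sqrt{-4946029 - 245590} = \sqrt{-5191619} = i \sqrt{5191619}$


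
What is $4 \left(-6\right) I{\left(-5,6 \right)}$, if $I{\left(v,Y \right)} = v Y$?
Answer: $720$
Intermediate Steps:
$I{\left(v,Y \right)} = Y v$
$4 \left(-6\right) I{\left(-5,6 \right)} = 4 \left(-6\right) 6 \left(-5\right) = \left(-24\right) \left(-30\right) = 720$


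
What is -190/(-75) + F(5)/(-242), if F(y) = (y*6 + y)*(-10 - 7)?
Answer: 18121/3630 ≈ 4.9920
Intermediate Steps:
F(y) = -119*y (F(y) = (6*y + y)*(-17) = (7*y)*(-17) = -119*y)
-190/(-75) + F(5)/(-242) = -190/(-75) - 119*5/(-242) = -190*(-1/75) - 595*(-1/242) = 38/15 + 595/242 = 18121/3630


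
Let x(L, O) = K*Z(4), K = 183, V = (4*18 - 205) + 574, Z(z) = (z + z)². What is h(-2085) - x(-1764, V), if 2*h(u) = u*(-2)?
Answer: -9627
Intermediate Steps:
Z(z) = 4*z² (Z(z) = (2*z)² = 4*z²)
h(u) = -u (h(u) = (u*(-2))/2 = (-2*u)/2 = -u)
V = 441 (V = (72 - 205) + 574 = -133 + 574 = 441)
x(L, O) = 11712 (x(L, O) = 183*(4*4²) = 183*(4*16) = 183*64 = 11712)
h(-2085) - x(-1764, V) = -1*(-2085) - 1*11712 = 2085 - 11712 = -9627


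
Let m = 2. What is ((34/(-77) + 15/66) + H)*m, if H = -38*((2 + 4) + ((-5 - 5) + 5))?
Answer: -535/7 ≈ -76.429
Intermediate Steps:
H = -38 (H = -38*(6 + (-10 + 5)) = -38*(6 - 5) = -38*1 = -38)
((34/(-77) + 15/66) + H)*m = ((34/(-77) + 15/66) - 38)*2 = ((34*(-1/77) + 15*(1/66)) - 38)*2 = ((-34/77 + 5/22) - 38)*2 = (-3/14 - 38)*2 = -535/14*2 = -535/7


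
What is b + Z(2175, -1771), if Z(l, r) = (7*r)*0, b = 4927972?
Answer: 4927972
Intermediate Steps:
Z(l, r) = 0
b + Z(2175, -1771) = 4927972 + 0 = 4927972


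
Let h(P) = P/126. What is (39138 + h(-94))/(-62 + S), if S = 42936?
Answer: 2465647/2701062 ≈ 0.91284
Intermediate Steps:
h(P) = P/126 (h(P) = P*(1/126) = P/126)
(39138 + h(-94))/(-62 + S) = (39138 + (1/126)*(-94))/(-62 + 42936) = (39138 - 47/63)/42874 = (2465647/63)*(1/42874) = 2465647/2701062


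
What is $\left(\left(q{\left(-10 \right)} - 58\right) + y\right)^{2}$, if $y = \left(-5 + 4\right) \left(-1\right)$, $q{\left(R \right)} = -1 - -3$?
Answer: $3025$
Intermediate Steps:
$q{\left(R \right)} = 2$ ($q{\left(R \right)} = -1 + 3 = 2$)
$y = 1$ ($y = \left(-1\right) \left(-1\right) = 1$)
$\left(\left(q{\left(-10 \right)} - 58\right) + y\right)^{2} = \left(\left(2 - 58\right) + 1\right)^{2} = \left(-56 + 1\right)^{2} = \left(-55\right)^{2} = 3025$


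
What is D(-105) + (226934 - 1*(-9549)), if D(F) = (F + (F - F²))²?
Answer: 126461708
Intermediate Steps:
D(F) = (-F² + 2*F)²
D(-105) + (226934 - 1*(-9549)) = (-105)²*(-2 - 105)² + (226934 - 1*(-9549)) = 11025*(-107)² + (226934 + 9549) = 11025*11449 + 236483 = 126225225 + 236483 = 126461708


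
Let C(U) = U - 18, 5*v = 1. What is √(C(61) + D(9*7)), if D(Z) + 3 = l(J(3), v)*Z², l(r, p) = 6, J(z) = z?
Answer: √23854 ≈ 154.45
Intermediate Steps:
v = ⅕ (v = (⅕)*1 = ⅕ ≈ 0.20000)
C(U) = -18 + U
D(Z) = -3 + 6*Z²
√(C(61) + D(9*7)) = √((-18 + 61) + (-3 + 6*(9*7)²)) = √(43 + (-3 + 6*63²)) = √(43 + (-3 + 6*3969)) = √(43 + (-3 + 23814)) = √(43 + 23811) = √23854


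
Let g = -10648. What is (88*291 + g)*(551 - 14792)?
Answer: -213045360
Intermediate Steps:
(88*291 + g)*(551 - 14792) = (88*291 - 10648)*(551 - 14792) = (25608 - 10648)*(-14241) = 14960*(-14241) = -213045360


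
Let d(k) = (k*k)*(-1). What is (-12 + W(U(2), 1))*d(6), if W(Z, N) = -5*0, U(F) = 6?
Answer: 432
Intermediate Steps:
W(Z, N) = 0
d(k) = -k² (d(k) = k²*(-1) = -k²)
(-12 + W(U(2), 1))*d(6) = (-12 + 0)*(-1*6²) = -(-12)*36 = -12*(-36) = 432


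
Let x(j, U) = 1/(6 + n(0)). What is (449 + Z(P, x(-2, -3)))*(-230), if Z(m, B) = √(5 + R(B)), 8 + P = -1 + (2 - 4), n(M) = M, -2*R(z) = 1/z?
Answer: -103270 - 230*√2 ≈ -1.0360e+5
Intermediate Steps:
R(z) = -1/(2*z)
x(j, U) = ⅙ (x(j, U) = 1/(6 + 0) = 1/6 = ⅙)
P = -11 (P = -8 + (-1 + (2 - 4)) = -8 + (-1 - 2) = -8 - 3 = -11)
Z(m, B) = √(5 - 1/(2*B))
(449 + Z(P, x(-2, -3)))*(-230) = (449 + √(20 - 2/⅙)/2)*(-230) = (449 + √(20 - 2*6)/2)*(-230) = (449 + √(20 - 12)/2)*(-230) = (449 + √8/2)*(-230) = (449 + (2*√2)/2)*(-230) = (449 + √2)*(-230) = -103270 - 230*√2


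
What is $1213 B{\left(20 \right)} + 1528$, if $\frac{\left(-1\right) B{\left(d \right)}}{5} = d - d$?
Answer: $1528$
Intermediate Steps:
$B{\left(d \right)} = 0$ ($B{\left(d \right)} = - 5 \left(d - d\right) = \left(-5\right) 0 = 0$)
$1213 B{\left(20 \right)} + 1528 = 1213 \cdot 0 + 1528 = 0 + 1528 = 1528$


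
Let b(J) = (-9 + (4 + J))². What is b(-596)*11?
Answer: 3973211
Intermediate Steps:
b(J) = (-5 + J)²
b(-596)*11 = (-5 - 596)²*11 = (-601)²*11 = 361201*11 = 3973211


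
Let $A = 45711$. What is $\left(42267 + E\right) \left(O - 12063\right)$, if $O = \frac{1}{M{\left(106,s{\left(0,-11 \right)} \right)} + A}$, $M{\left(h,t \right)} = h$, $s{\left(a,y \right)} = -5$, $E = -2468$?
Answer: $- \frac{21996528015530}{45817} \approx -4.801 \cdot 10^{8}$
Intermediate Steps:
$O = \frac{1}{45817}$ ($O = \frac{1}{106 + 45711} = \frac{1}{45817} \approx 2.1826 \cdot 10^{-5}$)
$\left(42267 + E\right) \left(O - 12063\right) = \left(42267 - 2468\right) \left(\frac{1}{45817} - 12063\right) = 39799 \left(- \frac{552690470}{45817}\right) = - \frac{21996528015530}{45817}$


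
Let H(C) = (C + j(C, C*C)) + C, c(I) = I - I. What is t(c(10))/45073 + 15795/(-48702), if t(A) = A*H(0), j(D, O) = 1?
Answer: -5265/16234 ≈ -0.32432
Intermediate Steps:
c(I) = 0
H(C) = 1 + 2*C (H(C) = (C + 1) + C = (1 + C) + C = 1 + 2*C)
t(A) = A (t(A) = A*(1 + 2*0) = A*(1 + 0) = A*1 = A)
t(c(10))/45073 + 15795/(-48702) = 0/45073 + 15795/(-48702) = 0*(1/45073) + 15795*(-1/48702) = 0 - 5265/16234 = -5265/16234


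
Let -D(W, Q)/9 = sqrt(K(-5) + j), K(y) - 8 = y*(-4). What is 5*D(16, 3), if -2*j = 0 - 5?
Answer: -45*sqrt(122)/2 ≈ -248.52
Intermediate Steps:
j = 5/2 (j = -(0 - 5)/2 = -1/2*(-5) = 5/2 ≈ 2.5000)
K(y) = 8 - 4*y (K(y) = 8 + y*(-4) = 8 - 4*y)
D(W, Q) = -9*sqrt(122)/2 (D(W, Q) = -9*sqrt((8 - 4*(-5)) + 5/2) = -9*sqrt((8 + 20) + 5/2) = -9*sqrt(28 + 5/2) = -9*sqrt(122)/2)
5*D(16, 3) = 5*(-9*sqrt(122)/2) = -45*sqrt(122)/2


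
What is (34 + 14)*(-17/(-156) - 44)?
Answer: -27388/13 ≈ -2106.8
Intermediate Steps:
(34 + 14)*(-17/(-156) - 44) = 48*(-17*(-1/156) - 44) = 48*(17/156 - 44) = 48*(-6847/156) = -27388/13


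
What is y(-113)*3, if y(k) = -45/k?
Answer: 135/113 ≈ 1.1947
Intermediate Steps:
y(-113)*3 = -45/(-113)*3 = -45*(-1/113)*3 = (45/113)*3 = 135/113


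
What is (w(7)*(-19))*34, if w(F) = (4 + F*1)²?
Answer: -78166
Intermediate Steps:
w(F) = (4 + F)²
(w(7)*(-19))*34 = ((4 + 7)²*(-19))*34 = (11²*(-19))*34 = (121*(-19))*34 = -2299*34 = -78166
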